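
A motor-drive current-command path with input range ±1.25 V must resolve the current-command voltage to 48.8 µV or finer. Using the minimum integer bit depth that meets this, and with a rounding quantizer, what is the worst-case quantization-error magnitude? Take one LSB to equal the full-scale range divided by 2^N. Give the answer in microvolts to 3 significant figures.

19.1 µV

Range = 1.25 − (-1.25) = 2.5 V.
2.5 V / 48.8 µV = 51230. Since 2^15 = 32768 and 2^16 = 65536, N = 16.
Step size = 2.5/65536 V = 38.147 µV.
|e|_max = LSB/2 = 19.1 µV.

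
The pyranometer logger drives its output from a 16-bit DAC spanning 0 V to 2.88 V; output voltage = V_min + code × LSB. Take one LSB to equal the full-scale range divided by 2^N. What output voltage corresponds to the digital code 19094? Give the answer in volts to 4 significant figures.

0.8391 V

Span = 2.88 V. LSB = 2.88 V / 2^16.
V_out = V_min + code × LSB = 0 V + 19094 × 2.88 V / 65536
      = 0 + 0.839092 = 0.839092 V.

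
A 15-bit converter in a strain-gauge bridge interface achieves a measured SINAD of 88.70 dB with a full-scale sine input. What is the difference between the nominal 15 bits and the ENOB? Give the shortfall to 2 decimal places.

0.56 bits

Effective bits = (88.70 − 1.76)/6.02 = 14.4419.
15 − 14.4419 = 0.56 bits below nominal.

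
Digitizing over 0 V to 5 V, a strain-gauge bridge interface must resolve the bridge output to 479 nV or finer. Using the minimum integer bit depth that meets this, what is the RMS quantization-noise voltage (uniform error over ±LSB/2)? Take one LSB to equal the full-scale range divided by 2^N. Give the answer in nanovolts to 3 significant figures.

Range is 5 V.
Levels needed ≥ 5/479 nV = 1.044e7. 2^24 = 16777216 suffices, so N_min = 24.
Step size = 5/16777216 V = 298.02 nV.
RMS noise = LSB/√12 = 86.0 nV.

86.0 nV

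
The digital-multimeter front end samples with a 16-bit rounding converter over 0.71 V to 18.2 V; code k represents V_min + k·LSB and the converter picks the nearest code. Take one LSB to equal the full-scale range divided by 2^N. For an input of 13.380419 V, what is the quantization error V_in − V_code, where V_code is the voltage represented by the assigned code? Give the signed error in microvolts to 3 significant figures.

−63.3 µV

Range = 18.2 − (0.71) = 17.49 V. LSB = 17.49 V / 2^16 ≈ 266.9 µV.
Position in LSBs: (13.380419 − (0.71)) × 65536/17.49 = 47476.7627; rounding gives k = 47477.
Reconstructed level: 0.71 + 47477 × 17.49/65536 V = 13.380482330 V.
Error = V_in − V_code = 13.380419 − (13.380482330) = −63.3 µV.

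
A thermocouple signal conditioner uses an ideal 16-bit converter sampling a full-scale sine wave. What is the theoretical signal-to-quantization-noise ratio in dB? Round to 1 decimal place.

For an ideal N-bit converter with full-scale sine input, SNR = 6.02 N + 1.76 dB. SNR = 6.02 × 16 + 1.76 = 96.32 + 1.76 = 98.08 dB.

98.1 dB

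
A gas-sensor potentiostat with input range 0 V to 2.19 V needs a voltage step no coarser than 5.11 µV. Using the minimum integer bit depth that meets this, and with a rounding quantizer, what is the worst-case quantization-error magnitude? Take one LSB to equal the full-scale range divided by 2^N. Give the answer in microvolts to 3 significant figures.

Full-scale range = 2.19 V.
Levels needed ≥ 2.19/5.11 µV = 428600. 2^19 = 524288 suffices, so N_min = 19.
One LSB is 2.19 V / 524288 = 4.1771 µV.
|e|_max = LSB/2 = 2.09 µV.

2.09 µV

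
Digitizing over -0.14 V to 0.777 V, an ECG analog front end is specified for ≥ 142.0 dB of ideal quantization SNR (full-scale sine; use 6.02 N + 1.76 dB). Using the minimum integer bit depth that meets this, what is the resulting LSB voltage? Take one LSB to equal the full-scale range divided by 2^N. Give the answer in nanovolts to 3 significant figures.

54.7 nV

Full-scale range = 0.777 V − (-0.14 V) = 0.917 V.
N ≥ (142.0 − 1.76)/6.02 = 23.296 → N_min = 24.
One LSB is 0.917 V / 16777216 = 54.7 nV.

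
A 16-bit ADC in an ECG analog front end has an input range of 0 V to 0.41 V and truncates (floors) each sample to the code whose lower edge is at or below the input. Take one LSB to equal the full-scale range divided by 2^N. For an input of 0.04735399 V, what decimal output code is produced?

7569

Full-scale range = 0.41 V. LSB = 0.41 V / 2^16 ≈ 6.256 µV.
V_in − V_min = 0.04735399 − (0) = 0.04735399 V.
Divide by LSB: 0.04735399 × 65536/0.41 = 7569.2466.
Truncating gives code 7569.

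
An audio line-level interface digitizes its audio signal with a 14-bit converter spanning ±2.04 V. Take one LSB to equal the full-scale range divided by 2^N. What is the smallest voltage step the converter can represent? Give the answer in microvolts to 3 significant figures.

Full-scale range = 2.04 V − (-2.04 V) = 4.08 V.
Number of codes = 2^14 = 16384.
Step size = 4.08/16384 V = 249 µV.

249 µV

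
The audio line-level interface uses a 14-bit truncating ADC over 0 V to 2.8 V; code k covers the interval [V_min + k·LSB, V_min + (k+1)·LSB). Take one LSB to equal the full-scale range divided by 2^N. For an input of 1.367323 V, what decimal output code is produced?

8000

Span = 2.8 V. LSB = 2.8 V / 2^14 ≈ 170.9 µV.
code = ⌊(V_in − V_min)/LSB⌋ = ⌊(V_in − V_min) × 2^14 / range⌋
     = ⌊(1.367323 − (0)) × 16384 / 2.8⌋ = ⌊1.367323 × 16384/2.8⌋
     = ⌊8000.793⌋ = 8000.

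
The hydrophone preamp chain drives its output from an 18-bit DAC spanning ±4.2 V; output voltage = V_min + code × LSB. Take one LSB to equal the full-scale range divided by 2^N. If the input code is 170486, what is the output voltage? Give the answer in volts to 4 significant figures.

The full-scale span is 4.2 − (-4.2) = 8.4 V. LSB = 8.4 V / 2^18.
V_out = V_min + code × LSB = -4.2 V + 170486 × 8.4 V / 262144
      = -4.2 V + 5.46296 V = 1.26296 V.

1.263 V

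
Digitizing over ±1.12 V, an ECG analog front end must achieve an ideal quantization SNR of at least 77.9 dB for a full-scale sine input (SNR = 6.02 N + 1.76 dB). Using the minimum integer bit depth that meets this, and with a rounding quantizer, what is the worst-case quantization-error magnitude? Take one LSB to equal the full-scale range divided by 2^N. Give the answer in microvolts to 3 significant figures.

Span: 1.12 V − (-1.12 V) = 2.24 V.
Solving 6.02 N ≥ 77.9 − 1.76: N ≥ 12.648. Round up → N = 13.
LSB = 2.24 V ÷ 2^13 = 2.24/8192 V = 273.44 µV.
Half an LSB is 137 µV.

137 µV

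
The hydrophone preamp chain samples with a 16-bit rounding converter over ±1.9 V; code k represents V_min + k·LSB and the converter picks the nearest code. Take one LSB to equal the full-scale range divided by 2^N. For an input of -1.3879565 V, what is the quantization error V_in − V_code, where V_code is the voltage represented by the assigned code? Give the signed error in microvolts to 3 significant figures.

Full-scale range = 1.9 V − (-1.9 V) = 3.8 V. LSB = 3.8 V / 2^16 ≈ 57.98 µV.
(V_in − V_min)/LSB = (-1.3879565 − (-1.9)) × 65536/3.8 = 8830.8639 → nearest code k = 8831.
Reconstructed level: -1.9 + 8831 × 3.8/65536 V = -1.3879486084 V.
Error = V_in − V_code = -1.3879565 − (-1.3879486084) = −7.89 µV.

−7.89 µV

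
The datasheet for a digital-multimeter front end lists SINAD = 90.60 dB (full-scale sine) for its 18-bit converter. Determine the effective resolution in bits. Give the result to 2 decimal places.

14.76 bits

(90.60 − 1.76) / 6.02 = 88.84/6.02 = 14.7575 effective bits.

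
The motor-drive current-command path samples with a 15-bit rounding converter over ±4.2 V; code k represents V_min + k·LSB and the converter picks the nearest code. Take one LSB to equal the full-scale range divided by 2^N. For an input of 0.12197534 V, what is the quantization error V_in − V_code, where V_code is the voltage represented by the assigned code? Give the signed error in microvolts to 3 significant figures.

Full-scale range = 4.2 V − (-4.2 V) = 8.4 V. LSB = 8.4 V / 2^15 ≈ 256.3 µV.
(0.12197534 − (-4.2)) / LSB = 4.32197534 × 32768/8.4 = 16859.8200. Nearest integer: k = 16860.
V_code = V_min + k × range/2^15 = -4.2 + 16860 × 8.4/32768 = 0.12202148438 V.
Error = V_in − V_code = 0.12197534 − (0.12202148438) = −46.1 µV.

−46.1 µV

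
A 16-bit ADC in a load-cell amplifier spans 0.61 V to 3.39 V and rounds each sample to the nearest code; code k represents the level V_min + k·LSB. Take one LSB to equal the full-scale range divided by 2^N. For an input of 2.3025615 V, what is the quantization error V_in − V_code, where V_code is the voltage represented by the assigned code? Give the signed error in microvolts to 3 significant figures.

Full-scale range = 3.39 V − (0.61 V) = 2.78 V. LSB = 2.78 V / 2^16 ≈ 42.42 µV.
(2.3025615 − (0.61)) / LSB = 1.6925615 × 65536/2.78 = 39900.6153. Nearest integer: k = 39901.
V_code = 0.61 + (39901/65536) × 2.78 = 2.3025778198 V.
e = 2.3025615 − (2.3025778198) = −16.3 µV.

−16.3 µV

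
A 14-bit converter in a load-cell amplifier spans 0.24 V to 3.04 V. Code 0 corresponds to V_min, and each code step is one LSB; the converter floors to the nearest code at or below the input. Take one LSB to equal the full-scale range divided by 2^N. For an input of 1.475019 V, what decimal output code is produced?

Span: 3.04 V − (0.24 V) = 2.8 V. LSB = 2.8 V / 2^14 ≈ 170.9 µV.
V_in − V_min = 1.475019 − (0.24) = 1.235019 V.
Divide by LSB: 1.235019 × 16384/2.8 = 7226.6255.
Truncating gives code 7226.

7226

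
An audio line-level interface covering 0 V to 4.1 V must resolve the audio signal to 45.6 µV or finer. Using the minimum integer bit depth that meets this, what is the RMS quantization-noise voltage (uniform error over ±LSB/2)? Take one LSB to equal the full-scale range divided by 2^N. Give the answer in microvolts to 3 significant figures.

V_FS = 4.1 V.
4.1 V / 45.6 µV = 89910. Since 2^16 = 65536 and 2^17 = 131072, N = 17.
Step size = 4.1/131072 V = 31.281 µV.
σ_q = LSB/√12 = 31.281 µV/3.4641 = 9.03 µV.

9.03 µV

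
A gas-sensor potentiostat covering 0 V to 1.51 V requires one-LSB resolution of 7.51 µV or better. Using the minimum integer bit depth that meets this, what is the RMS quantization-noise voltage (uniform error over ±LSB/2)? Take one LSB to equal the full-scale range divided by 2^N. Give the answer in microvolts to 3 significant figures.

1.66 µV

Span = 1.51 V.
1.51 V / 7.51 µV = 201100. Since 2^17 = 131072 and 2^18 = 262144, N = 18.
Step size = 1.51/262144 V = 5.7602 µV.
V_rms = LSB/√12 = 1.66 µV.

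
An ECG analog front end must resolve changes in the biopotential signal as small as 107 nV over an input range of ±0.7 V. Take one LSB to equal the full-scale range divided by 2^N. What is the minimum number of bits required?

24 bits

Full-scale range = 0.7 V − (-0.7 V) = 1.4 V.
1.4 V / 107 nV = 1.308e7. Since 2^23 = 8388608 and 2^24 = 16777216, N = 24.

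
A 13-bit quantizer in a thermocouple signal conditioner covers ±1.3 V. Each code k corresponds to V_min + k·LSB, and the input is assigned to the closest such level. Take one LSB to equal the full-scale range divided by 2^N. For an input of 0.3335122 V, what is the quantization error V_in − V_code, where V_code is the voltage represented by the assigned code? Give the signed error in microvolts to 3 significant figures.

−57.1 µV

Range = 1.3 − (-1.3) = 2.6 V. LSB = 2.6 V / 2^13 ≈ 317.4 µV.
Position in LSBs: (0.3335122 − (-1.3)) × 8192/2.6 = 5146.8200; rounding gives k = 5147.
V_code = -1.3 + (5147/8192) × 2.6 = 0.3335693359 V.
e = 0.3335122 − (0.3335693359) = −57.1 µV.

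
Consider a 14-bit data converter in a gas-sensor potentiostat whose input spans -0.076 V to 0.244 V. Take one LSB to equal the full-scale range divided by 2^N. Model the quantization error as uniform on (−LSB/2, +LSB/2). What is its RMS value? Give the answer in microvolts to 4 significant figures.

Full-scale range = 0.244 V − (-0.076 V) = 0.32 V.
LSB = 0.32 V / 2^14 = 19.5313 µV.
V_rms = LSB/√12 = 19.5313 µV / √12 = 5.638 µV.

5.638 µV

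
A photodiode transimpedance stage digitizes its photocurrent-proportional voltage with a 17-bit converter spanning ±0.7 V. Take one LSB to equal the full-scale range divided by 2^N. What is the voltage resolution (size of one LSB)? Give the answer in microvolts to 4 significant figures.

10.68 µV

Full-scale range = 0.7 V − (-0.7 V) = 1.4 V.
There are 2^17 = 131072 steps.
LSB = 1.4 V ÷ 2^17 = 1.4/131072 V = 10.68 µV.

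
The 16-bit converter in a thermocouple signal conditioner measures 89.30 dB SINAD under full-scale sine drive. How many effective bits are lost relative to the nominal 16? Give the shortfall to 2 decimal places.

1.46 bits

ENOB = (SINAD − 1.76)/6.02 = (89.30 − 1.76)/6.02 = 14.5415 bits.
16 − 14.5415 = 1.46 bits below nominal.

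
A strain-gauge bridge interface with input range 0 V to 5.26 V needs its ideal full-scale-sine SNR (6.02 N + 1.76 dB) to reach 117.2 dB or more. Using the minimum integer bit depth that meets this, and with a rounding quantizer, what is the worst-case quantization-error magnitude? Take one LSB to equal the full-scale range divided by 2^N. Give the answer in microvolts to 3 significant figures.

2.51 µV

V_FS = 5.26 V.
6.02 N + 1.76 ≥ 117.2 gives N ≥ 19.176, so the minimum integer is 20.
Step size = 5.26/1048576 V = 5.0163 µV.
|e|_max = LSB/2 = 2.51 µV.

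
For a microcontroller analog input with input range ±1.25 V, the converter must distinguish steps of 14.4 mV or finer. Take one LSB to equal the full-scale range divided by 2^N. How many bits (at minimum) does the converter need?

Full-scale range = 1.25 V − (-1.25 V) = 2.5 V.
Need 2^N ≥ 2.5 V / 14.4 mV = 173.6 → N_min = 8.

8 bits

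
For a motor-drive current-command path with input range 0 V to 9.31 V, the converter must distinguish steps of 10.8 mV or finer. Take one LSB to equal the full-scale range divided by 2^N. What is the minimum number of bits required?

10 bits

Full-scale range = 9.31 V.
Required number of levels: 9.31/10.8 mV = 862.04; smallest N with 2^N ≥ that is 10.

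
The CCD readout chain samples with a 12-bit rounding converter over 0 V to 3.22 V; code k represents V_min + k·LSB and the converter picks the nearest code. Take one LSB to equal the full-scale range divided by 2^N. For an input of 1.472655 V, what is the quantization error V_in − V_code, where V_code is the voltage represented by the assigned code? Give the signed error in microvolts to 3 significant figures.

+228 µV

V_FS = 3.22 V. LSB = 3.22 V / 2^12 ≈ 0.7861 mV.
Position in LSBs: (1.472655 − (0)) × 4096/3.22 = 1873.2903; rounding gives k = 1873.
V_code = 0 + (1873/4096) × 3.22 = 1.472426758 V.
V_in − V_code = 1.472655 − (1.472426758) = +228 µV.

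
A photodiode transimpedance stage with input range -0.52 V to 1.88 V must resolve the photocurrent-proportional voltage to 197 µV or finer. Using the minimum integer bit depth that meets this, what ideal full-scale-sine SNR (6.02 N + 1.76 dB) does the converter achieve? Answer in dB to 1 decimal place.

Span: 1.88 V − (-0.52 V) = 2.4 V.
Need 2^N ≥ 2.4 V / 197 µV = 12180 → N_min = 14.
SNR = 6.02 × 14 + 1.76 = 86.04 dB.

86.0 dB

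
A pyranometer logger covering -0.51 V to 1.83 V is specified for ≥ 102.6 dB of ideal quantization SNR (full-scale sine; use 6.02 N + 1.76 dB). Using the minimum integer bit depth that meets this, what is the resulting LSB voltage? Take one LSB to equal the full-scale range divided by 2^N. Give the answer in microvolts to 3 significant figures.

17.9 µV

The full-scale span is 1.83 − (-0.51) = 2.34 V.
Required N = ⌈(102.6 − 1.76)/6.02⌉ = ⌈16.751⌉ = 17.
LSB = 2.34 V / 2^17 = 17.9 µV.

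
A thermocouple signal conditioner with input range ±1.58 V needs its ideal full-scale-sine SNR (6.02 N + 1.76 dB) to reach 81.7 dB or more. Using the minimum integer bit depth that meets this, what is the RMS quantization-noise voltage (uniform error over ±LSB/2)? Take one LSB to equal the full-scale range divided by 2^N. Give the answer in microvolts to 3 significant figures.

The full-scale span is 1.58 − (-1.58) = 3.16 V.
6.02 N + 1.76 ≥ 81.7 gives N ≥ 13.279, so the minimum integer is 14.
LSB = 3.16 V ÷ 2^14 = 3.16/16384 V = 192.87 µV.
V_rms = LSB/√12 = 55.7 µV.

55.7 µV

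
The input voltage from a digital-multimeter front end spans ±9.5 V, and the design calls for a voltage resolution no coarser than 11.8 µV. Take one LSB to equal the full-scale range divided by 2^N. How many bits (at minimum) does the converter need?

21 bits

Range = 9.5 − (-9.5) = 19 V.
Levels needed ≥ 19/11.8 µV = 1.610e6. 2^21 = 2097152 suffices, so N_min = 21.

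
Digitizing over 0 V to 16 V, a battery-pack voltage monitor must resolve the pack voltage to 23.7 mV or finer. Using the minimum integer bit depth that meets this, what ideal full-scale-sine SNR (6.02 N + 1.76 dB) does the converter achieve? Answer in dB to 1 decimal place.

62.0 dB

Full-scale range = 16 V.
Need 2^N ≥ 16 V / 23.7 mV = 675.1 → N_min = 10.
Ideal SNR at N = 10: 6.02·10 + 1.76 = 62.0 dB.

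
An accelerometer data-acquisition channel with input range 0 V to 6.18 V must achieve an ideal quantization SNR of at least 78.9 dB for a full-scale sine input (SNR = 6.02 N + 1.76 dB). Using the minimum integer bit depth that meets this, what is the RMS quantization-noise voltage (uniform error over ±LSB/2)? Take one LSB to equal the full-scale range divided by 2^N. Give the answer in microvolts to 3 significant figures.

Full-scale range = 6.18 V.
N ≥ (78.9 − 1.76)/6.02 = 12.814 → N_min = 13.
LSB = 6.18 V / 2^13 = 0.75439 mV.
V_rms = LSB/√12 = 218 µV.

218 µV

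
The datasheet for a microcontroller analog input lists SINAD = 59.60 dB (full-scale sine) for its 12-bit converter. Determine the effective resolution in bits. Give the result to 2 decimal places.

Inverting SNR = 6.02 N + 1.76: N_eff = (59.60 − 1.76)/6.02 = 9.6080.

9.61 bits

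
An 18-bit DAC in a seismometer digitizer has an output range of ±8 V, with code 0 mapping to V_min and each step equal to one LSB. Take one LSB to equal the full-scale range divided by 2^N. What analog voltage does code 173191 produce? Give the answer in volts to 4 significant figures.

Range = 8 − (-8) = 16 V. LSB = 16 V / 2^18.
Output = V_min + (173191/262144) × range = -8 + 0.660671 × 16 V
      = -8 + 10.5707 = 2.57074 V.

2.571 V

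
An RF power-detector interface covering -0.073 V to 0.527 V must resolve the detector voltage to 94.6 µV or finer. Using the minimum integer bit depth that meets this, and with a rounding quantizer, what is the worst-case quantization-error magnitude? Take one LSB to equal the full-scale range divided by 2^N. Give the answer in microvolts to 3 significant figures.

36.6 µV

Range = 0.527 − (-0.073) = 0.6 V.
0.6 V / 94.6 µV = 6342. Since 2^12 = 4096 and 2^13 = 8192, N = 13.
Step size = 0.6/8192 V = 73.242 µV.
|e|_max = LSB/2 = 36.6 µV.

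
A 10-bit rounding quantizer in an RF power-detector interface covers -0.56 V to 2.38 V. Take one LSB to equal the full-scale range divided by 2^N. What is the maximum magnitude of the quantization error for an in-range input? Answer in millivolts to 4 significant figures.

Span: 2.38 V − (-0.56 V) = 2.94 V.
LSB = 2.94 V / 2^10 = 2.87109 mV.
|e|_max = LSB/2 = 1.436 mV.

1.436 mV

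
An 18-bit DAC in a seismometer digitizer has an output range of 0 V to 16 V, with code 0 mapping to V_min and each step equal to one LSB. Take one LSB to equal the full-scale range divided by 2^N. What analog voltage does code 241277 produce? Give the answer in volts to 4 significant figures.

14.73 V

Span = 16 V. LSB = 16 V / 2^18.
V_out = 0 + 241277 × (16/262144) V
      = 0 + 14.7264 = 14.7264 V.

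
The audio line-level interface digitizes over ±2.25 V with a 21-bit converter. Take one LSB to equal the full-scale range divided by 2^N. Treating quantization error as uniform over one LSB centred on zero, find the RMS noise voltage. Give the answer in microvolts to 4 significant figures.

Range = 2.25 − (-2.25) = 4.5 V.
LSB = 4.5 V ÷ 2^21 = 4.5/2097152 V = 2.14577 µV.
For a uniform distribution on [−LSB/2, +LSB/2], V_rms = LSB/√12 = 2.14577 µV/3.4641 = 0.6194 µV.

0.6194 µV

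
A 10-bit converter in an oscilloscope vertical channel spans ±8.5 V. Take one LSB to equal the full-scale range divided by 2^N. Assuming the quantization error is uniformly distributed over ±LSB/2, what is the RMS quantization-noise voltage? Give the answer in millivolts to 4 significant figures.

4.792 mV

Range = 8.5 − (-8.5) = 17 V.
LSB = 17 V ÷ 2^10 = 17/1024 V = 16.6016 mV.
σ_q = LSB/√12 = 16.6016 mV/3.4641 = 4.792 mV.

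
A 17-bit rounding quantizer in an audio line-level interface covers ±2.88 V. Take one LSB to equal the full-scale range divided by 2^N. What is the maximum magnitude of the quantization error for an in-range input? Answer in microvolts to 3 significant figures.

22.0 µV

Range = 2.88 − (-2.88) = 5.76 V.
Step size = 5.76/131072 V = 43.945 µV.
A rounding quantizer has |error| ≤ LSB/2 = 22.0 µV.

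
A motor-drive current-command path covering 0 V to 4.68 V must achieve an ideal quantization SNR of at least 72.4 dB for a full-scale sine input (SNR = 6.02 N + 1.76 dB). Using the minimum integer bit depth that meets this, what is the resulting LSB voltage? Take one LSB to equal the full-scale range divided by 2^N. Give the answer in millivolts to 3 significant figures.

Span = 4.68 V.
N ≥ (72.4 − 1.76)/6.02 = 11.734 → N_min = 12.
LSB = 4.68 V ÷ 2^12 = 4.68/4096 V = 1.14 mV.

1.14 mV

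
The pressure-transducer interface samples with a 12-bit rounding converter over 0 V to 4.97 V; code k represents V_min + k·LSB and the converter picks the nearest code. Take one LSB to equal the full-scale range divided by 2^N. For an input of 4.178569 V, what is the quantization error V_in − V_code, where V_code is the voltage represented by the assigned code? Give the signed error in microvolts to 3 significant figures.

−308 µV

Range is 4.97 V. LSB = 4.97 V / 2^12 ≈ 1.213 mV.
(4.178569 − (0)) / LSB = 4.178569 × 4096/4.97 = 3443.7462. Nearest integer: k = 3444.
V_code = V_min + k × range/2^12 = 0 + 3444 × 4.97/4096 = 4.178876953 V.
e = 4.178569 − (4.178876953) = −308 µV.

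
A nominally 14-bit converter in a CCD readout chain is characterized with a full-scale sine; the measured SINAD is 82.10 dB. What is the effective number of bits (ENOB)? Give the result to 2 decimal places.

Inverting SNR = 6.02 N + 1.76: N_eff = (82.10 − 1.76)/6.02 = 13.3455.

13.35 bits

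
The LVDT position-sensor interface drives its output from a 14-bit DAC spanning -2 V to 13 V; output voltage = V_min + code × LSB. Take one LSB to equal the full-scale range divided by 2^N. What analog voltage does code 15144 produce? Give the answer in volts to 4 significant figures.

11.86 V

Full-scale range = 13 V − (-2 V) = 15 V. LSB = 15 V / 2^14.
V_out = V_min + code × LSB = -2 V + 15144 × 15 V / 16384
      = -2 + 13.8647 = 11.8647 V.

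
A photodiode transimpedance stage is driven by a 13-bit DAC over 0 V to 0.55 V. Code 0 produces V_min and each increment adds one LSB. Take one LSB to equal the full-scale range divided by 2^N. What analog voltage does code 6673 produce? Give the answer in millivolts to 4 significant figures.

Range is 0.55 V. LSB = 0.55 V / 2^13.
V_out = 0 + 6673 × (0.55/8192) V
      = 0 V + 0.448016 V = 0.448016 V.

448.0 mV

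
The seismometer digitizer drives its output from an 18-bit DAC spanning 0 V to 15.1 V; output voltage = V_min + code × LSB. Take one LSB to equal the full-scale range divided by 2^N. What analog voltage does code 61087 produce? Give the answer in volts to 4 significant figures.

3.519 V

Span = 15.1 V. LSB = 15.1 V / 2^18.
Output = V_min + (61087/262144) × range = 0 + 0.233028 × 15.1 V
      = 0 V + 3.51873 V = 3.51873 V.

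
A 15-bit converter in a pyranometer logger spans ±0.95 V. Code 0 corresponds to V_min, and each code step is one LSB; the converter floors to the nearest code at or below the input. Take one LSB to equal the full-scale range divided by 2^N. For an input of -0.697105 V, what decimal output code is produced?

Range = 0.95 − (-0.95) = 1.9 V. LSB = 1.9 V / 2^15 ≈ 57.98 µV.
V_in − V_min = -0.697105 − (-0.95) = 0.252895 V.
Divide by LSB: 0.252895 × 32768/1.9 = 4361.5070.
Truncating gives code 4361.

4361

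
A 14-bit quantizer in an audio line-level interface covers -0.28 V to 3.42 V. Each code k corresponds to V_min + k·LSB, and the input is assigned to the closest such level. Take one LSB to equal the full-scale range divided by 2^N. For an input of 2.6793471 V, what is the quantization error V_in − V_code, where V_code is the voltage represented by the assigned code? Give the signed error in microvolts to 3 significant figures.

The full-scale span is 3.42 − (-0.28) = 3.7 V. LSB = 3.7 V / 2^14 ≈ 225.8 µV.
(2.6793471 − (-0.28)) / LSB = 2.9593471 × 16384/3.7 = 13104.3089. Nearest integer: k = 13104.
V_code = -0.28 + (13104/16384) × 3.7 = 2.6792773438 V.
V_in − V_code = 2.6793471 − (2.6792773438) = +69.8 µV.

+69.8 µV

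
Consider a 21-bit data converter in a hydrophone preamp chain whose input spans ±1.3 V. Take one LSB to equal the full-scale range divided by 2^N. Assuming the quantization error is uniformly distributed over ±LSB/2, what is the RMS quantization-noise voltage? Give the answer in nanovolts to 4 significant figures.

357.9 nV

Full-scale range = 1.3 V − (-1.3 V) = 2.6 V.
One LSB is 2.6 V / 2097152 = 1.23978 µV.
RMS of a uniform error over width LSB is LSB/√12 = 357.9 nV.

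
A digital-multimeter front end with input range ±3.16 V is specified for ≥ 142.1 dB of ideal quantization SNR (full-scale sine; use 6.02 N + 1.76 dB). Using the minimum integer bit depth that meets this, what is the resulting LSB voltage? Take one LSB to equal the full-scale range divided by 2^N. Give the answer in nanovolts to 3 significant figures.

377 nV

The full-scale span is 3.16 − (-3.16) = 6.32 V.
Required N = ⌈(142.1 − 1.76)/6.02⌉ = ⌈23.312⌉ = 24.
One LSB is 6.32 V / 16777216 = 377 nV.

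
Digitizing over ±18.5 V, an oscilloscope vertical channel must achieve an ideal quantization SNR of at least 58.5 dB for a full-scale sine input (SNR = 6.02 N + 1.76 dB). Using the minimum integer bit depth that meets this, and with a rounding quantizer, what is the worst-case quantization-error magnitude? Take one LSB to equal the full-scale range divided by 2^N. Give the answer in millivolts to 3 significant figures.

18.1 mV

Full-scale range = 18.5 V − (-18.5 V) = 37 V.
N ≥ (58.5 − 1.76)/6.02 = 9.425 → N_min = 10.
LSB = 37 V ÷ 2^10 = 37/1024 V = 36.133 mV.
|e|_max = LSB/2 = 18.1 mV.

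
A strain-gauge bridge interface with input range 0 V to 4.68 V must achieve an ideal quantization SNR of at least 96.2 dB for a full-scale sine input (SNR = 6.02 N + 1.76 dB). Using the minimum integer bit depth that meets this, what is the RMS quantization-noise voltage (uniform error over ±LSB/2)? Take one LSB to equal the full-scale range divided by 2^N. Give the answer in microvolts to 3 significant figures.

Full-scale range = 4.68 V.
N ≥ (96.2 − 1.76)/6.02 = 15.688 → N_min = 16.
LSB = 4.68 V / 2^16 = 71.411 µV.
V_rms = LSB/√12 = 20.6 µV.

20.6 µV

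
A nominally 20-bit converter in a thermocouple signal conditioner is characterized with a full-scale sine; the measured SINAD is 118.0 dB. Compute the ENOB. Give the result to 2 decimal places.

Inverting SNR = 6.02 N + 1.76: N_eff = (118.0 − 1.76)/6.02 = 19.3090.

19.31 bits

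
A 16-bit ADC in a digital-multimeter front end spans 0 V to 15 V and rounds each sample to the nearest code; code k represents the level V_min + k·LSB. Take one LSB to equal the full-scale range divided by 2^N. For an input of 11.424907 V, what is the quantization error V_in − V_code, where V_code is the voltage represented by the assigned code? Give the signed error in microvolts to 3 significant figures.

+41.3 µV

V_FS = 15 V. LSB = 15 V / 2^16 ≈ 228.9 µV.
(11.424907 − (0)) / LSB = 11.424907 × 65536/15 = 49916.1803. Nearest integer: k = 49916.
V_code = 0 + (49916/65536) × 15 = 11.424865723 V.
Error = V_in − V_code = 11.424907 − (11.424865723) = +41.3 µV.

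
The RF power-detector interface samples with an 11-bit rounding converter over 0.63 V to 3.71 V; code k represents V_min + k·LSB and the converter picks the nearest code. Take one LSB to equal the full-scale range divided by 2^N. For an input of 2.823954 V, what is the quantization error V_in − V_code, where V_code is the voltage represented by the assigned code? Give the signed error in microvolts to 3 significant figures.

−245 µV

Range = 3.71 − (0.63) = 3.08 V. LSB = 3.08 V / 2^11 ≈ 1.504 mV.
Position in LSBs: (2.823954 − (0.63)) × 2048/3.08 = 1458.8369; rounding gives k = 1459.
V_code = 0.63 + (1459/2048) × 3.08 = 2.824199219 V.
V_in − V_code = 2.823954 − (2.824199219) = −245 µV.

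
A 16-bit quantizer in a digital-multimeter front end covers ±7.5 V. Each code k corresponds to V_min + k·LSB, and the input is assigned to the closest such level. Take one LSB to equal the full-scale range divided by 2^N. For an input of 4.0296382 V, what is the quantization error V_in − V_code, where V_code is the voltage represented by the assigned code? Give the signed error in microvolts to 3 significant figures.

−55.4 µV

Full-scale range = 7.5 V − (-7.5 V) = 15 V. LSB = 15 V / 2^16 ≈ 228.9 µV.
(4.0296382 − (-7.5)) / LSB = 11.5296382 × 65536/15 = 50373.7579. Nearest integer: k = 50374.
Reconstructed level: -7.5 + 50374 × 15/65536 V = 4.0296936035 V.
e = 4.0296382 − (4.0296936035) = −55.4 µV.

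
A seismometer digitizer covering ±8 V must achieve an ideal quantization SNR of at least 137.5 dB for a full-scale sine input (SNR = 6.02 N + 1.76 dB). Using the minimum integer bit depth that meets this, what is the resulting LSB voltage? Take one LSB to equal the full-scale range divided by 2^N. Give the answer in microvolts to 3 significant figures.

Span: 8 V − (-8 V) = 16 V.
N ≥ (137.5 − 1.76)/6.02 = 22.548 → N_min = 23.
LSB = 16 V ÷ 2^23 = 16/8388608 V = 1.91 µV.

1.91 µV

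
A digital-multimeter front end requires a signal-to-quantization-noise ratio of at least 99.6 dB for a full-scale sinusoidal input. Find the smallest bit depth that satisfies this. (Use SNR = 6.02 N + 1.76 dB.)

Solving 6.02 N ≥ 99.6 − 1.76: N ≥ 16.252. Round up → N = 17.

17 bits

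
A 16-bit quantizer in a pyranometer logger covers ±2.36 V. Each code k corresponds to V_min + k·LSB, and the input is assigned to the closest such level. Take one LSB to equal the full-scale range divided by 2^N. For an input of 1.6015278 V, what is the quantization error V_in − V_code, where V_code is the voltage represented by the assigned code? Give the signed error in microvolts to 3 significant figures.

Span: 2.36 V − (-2.36 V) = 4.72 V. LSB = 4.72 V / 2^16 ≈ 72.02 µV.
(V_in − V_min)/LSB = (1.6015278 − (-2.36)) × 65536/4.72 = 55004.8063 → nearest code k = 55005.
Reconstructed level: -2.36 + 55005 × 4.72/65536 V = 1.6015417480 V.
Error = V_in − V_code = 1.6015278 − (1.6015417480) = −13.9 µV.

−13.9 µV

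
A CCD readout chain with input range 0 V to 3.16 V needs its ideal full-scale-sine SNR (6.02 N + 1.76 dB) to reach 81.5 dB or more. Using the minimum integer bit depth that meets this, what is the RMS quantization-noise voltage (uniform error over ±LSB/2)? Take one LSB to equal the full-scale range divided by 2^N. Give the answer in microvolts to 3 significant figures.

55.7 µV

Span = 3.16 V.
Solving 6.02 N ≥ 81.5 − 1.76: N ≥ 13.246. Round up → N = 14.
One LSB is 3.16 V / 16384 = 192.87 µV.
σ_q = LSB/√12 = 192.87 µV/3.4641 = 55.7 µV.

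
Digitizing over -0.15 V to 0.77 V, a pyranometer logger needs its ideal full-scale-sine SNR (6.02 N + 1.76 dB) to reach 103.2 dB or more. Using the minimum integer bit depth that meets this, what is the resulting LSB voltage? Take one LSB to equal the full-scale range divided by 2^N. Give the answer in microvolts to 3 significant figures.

Full-scale range = 0.77 V − (-0.15 V) = 0.92 V.
N ≥ (103.2 − 1.76)/6.02 = 16.850 → N_min = 17.
LSB = 0.92 V / 2^17 = 7.02 µV.

7.02 µV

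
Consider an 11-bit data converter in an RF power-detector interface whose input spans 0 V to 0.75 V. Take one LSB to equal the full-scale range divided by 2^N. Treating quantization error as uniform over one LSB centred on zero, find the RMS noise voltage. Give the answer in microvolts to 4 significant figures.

105.7 µV

Range is 0.75 V.
LSB = 0.75 V / 2^11 = 366.211 µV.
RMS of a uniform error over width LSB is LSB/√12 = 105.7 µV.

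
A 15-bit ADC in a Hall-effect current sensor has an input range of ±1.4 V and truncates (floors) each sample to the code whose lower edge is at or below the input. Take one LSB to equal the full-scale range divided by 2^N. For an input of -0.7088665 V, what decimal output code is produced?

8088

Range = 1.4 − (-1.4) = 2.8 V. LSB = 2.8 V / 2^15 ≈ 85.45 µV.
code = ⌊(V_in − V_min)/LSB⌋ = ⌊(V_in − V_min) × 2^15 / range⌋
     = ⌊(-0.7088665 − (-1.4)) × 32768 / 2.8⌋ = ⌊0.6911335 × 32768/2.8⌋
     = ⌊8088.237⌋ = 8088.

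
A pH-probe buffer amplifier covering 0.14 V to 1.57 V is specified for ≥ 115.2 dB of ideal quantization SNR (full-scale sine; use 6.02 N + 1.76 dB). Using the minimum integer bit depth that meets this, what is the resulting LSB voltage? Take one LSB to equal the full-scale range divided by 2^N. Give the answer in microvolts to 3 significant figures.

2.73 µV

Full-scale range = 1.57 V − (0.14 V) = 1.43 V.
N ≥ (115.2 − 1.76)/6.02 = 18.844 → N_min = 19.
LSB = 1.43 V ÷ 2^19 = 1.43/524288 V = 2.73 µV.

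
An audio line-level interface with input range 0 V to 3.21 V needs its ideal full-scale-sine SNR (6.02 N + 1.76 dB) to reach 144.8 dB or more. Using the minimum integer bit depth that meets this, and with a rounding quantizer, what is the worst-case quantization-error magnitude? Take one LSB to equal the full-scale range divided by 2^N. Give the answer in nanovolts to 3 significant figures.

Full-scale range = 3.21 V.
6.02 N + 1.76 ≥ 144.8 gives N ≥ 23.761, so the minimum integer is 24.
One LSB is 3.21 V / 16777216 = 191.33 nV.
|e|_max = LSB/2 = 95.7 nV.

95.7 nV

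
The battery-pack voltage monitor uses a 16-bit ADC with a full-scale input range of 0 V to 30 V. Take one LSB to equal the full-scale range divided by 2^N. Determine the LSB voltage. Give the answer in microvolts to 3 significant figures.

458 µV

V_FS = 30 V.
There are 2^16 = 65536 steps.
Step size = 30/65536 V = 458 µV.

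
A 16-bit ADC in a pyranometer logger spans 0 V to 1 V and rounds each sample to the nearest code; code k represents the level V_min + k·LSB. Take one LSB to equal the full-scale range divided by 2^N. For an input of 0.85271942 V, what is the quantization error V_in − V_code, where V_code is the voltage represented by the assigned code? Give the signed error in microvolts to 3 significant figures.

Span = 1 V. LSB = 1 V / 2^16 ≈ 15.26 µV.
(0.85271942 − (0)) / LSB = 0.85271942 × 65536/1 = 55883.8199. Nearest integer: k = 55884.
Reconstructed level: 0 + 55884 × 1/65536 V = 0.85272216797 V.
Error = V_in − V_code = 0.85271942 − (0.85272216797) = −2.75 µV.

−2.75 µV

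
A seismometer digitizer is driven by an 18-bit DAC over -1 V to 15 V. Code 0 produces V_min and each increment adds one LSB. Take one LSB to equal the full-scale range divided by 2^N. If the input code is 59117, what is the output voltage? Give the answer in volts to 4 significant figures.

2.608 V

Full-scale range = 15 V − (-1 V) = 16 V. LSB = 16 V / 2^18.
V_out = -1 + 59117 × (16/262144) V
      = -1 V + 3.60822 V = 2.60822 V.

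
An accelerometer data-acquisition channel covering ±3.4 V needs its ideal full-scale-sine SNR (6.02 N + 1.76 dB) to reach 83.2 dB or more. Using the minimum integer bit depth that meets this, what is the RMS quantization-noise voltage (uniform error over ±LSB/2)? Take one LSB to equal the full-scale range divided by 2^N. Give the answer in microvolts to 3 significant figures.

Full-scale range = 3.4 V − (-3.4 V) = 6.8 V.
Required N = ⌈(83.2 − 1.76)/6.02⌉ = ⌈13.528⌉ = 14.
LSB = 6.8 V / 2^14 = 415.04 µV.
RMS noise = LSB/√12 = 120 µV.

120 µV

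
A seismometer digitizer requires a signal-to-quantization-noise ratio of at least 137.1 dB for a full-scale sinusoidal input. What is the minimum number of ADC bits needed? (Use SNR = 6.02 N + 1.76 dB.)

N ≥ (137.1 − 1.76)/6.02 = 22.482 → N_min = 23.

23 bits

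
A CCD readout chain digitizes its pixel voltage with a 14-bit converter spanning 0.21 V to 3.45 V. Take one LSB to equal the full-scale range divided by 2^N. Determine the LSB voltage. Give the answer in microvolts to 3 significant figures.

198 µV

Span: 3.45 V − (0.21 V) = 3.24 V.
Number of codes = 2^14 = 16384.
LSB = 3.24 V ÷ 2^14 = 3.24/16384 V = 198 µV.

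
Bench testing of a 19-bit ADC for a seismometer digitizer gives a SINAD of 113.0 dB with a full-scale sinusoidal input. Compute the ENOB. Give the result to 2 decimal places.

ENOB = (113.0 − 1.76)/6.02 = 18.4784 bits.

18.48 bits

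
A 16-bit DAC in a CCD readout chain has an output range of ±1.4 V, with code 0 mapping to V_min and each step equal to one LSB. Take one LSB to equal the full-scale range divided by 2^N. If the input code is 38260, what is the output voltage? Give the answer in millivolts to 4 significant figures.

234.6 mV

Range = 1.4 − (-1.4) = 2.8 V. LSB = 2.8 V / 2^16.
V_out = -1.4 + 38260 × (2.8/65536) V
      = -1.4 + 1.63464 = 0.234644 V.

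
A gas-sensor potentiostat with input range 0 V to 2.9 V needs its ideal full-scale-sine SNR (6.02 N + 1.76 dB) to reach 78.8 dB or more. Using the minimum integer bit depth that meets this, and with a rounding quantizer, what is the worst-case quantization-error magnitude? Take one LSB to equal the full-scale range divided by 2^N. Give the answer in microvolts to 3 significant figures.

177 µV

Range is 2.9 V.
N ≥ (78.8 − 1.76)/6.02 = 12.797 → N_min = 13.
One LSB is 2.9 V / 8192 = 354.00 µV.
|e|_max = LSB/2 = 177 µV.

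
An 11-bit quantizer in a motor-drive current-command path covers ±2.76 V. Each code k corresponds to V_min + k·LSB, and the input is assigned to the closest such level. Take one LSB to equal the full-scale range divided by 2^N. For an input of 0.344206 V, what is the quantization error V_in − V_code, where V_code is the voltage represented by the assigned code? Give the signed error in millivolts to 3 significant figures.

−0.794 mV

Range = 2.76 − (-2.76) = 5.52 V. LSB = 5.52 V / 2^11 ≈ 2.695 mV.
Position in LSBs: (0.344206 − (-2.76)) × 2048/5.52 = 1151.7054; rounding gives k = 1152.
V_code = V_min + k × range/2^11 = -2.76 + 1152 × 5.52/2048 = 0.3450000000 V.
e = 0.344206 − (0.3450000000) = −0.794 mV.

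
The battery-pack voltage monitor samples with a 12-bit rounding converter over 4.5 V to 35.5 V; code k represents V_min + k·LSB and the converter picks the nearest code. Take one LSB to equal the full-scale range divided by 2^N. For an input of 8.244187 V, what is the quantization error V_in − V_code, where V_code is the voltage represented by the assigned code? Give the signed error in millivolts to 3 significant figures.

−2.15 mV

Range = 35.5 − (4.5) = 31 V. LSB = 31 V / 2^12 ≈ 7.568 mV.
(V_in − V_min)/LSB = (8.244187 − (4.5)) × 4096/31 = 494.7158 → nearest code k = 495.
Reconstructed level: 4.5 + 495 × 31/4096 V = 8.246337891 V.
Error = V_in − V_code = 8.244187 − (8.246337891) = −2.15 mV.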